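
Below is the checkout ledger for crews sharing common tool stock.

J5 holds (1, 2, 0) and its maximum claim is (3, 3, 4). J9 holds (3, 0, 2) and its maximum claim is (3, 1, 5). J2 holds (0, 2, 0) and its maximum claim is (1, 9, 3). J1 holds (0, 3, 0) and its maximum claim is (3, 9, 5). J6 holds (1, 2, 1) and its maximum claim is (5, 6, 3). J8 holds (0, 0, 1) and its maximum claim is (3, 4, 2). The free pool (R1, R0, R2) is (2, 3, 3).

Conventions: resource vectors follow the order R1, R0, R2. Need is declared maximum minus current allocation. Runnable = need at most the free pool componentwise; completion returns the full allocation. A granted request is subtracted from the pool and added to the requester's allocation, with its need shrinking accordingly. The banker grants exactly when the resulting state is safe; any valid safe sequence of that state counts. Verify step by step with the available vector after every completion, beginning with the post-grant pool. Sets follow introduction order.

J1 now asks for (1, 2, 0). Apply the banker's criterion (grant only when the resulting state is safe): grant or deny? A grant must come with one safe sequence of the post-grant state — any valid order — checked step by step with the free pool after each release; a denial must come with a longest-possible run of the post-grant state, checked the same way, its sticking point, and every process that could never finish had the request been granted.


DENY. Granting would leave the state unsafe.
Key observation: the wall is R0: completing J9, J5 brings the pool only to (5, 3, 5), and all the rest need more.
After a pretend grant, a maximal execution: J9, J5 — then nothing else fits. Verifying each step:
  pool = (1, 1, 3)
  J9 needs (0, 1, 3) <= (1, 1, 3) -> finishes; pool += (3, 0, 2) = (4, 1, 5)
  J5 needs (2, 1, 4) <= (4, 1, 5) -> finishes; pool += (1, 2, 0) = (5, 3, 5)
  blocked: J2 wants (1, 7, 3), pool (5, 3, 5) — not enough R0
  blocked: J1 wants (2, 4, 5), pool (5, 3, 5) — not enough R0
  blocked: J6 wants (4, 4, 2), pool (5, 3, 5) — not enough R0
  blocked: J8 wants (3, 4, 1), pool (5, 3, 5) — not enough R0
Processes that could never finish after the grant: J2, J1, J6 and J8.


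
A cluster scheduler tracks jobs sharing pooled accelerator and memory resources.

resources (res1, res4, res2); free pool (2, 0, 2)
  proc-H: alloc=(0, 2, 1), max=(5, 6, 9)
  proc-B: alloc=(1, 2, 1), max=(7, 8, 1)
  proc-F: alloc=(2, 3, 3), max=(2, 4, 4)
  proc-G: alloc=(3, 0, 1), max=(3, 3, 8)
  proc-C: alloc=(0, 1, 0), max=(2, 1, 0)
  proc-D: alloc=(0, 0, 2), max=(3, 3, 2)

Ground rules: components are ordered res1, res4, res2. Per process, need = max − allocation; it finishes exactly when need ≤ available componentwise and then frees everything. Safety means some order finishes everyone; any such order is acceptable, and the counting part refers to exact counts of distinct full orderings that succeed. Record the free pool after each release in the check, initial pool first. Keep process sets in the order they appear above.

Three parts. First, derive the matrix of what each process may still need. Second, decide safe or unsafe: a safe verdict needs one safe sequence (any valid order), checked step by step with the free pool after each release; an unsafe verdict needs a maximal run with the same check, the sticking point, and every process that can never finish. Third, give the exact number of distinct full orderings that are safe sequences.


(1) Outstanding need per process (order res1, res4, res2):
  proc-H: (5, 4, 8)
  proc-B: (6, 6, 0)
  proc-F: (0, 1, 1)
  proc-G: (0, 3, 7)
  proc-C: (2, 0, 0)
  proc-D: (3, 3, 0)
(2) SAFE — a valid safe sequence is proc-C, proc-F, proc-D, proc-G, proc-H, proc-B.
Key observation: proc-C marks the first exact bind of the order: its need (2, 0, 0) fits the free (2, 0, 2) with zero slack on a requested resource.
Walking it through:
  pool = (2, 0, 2)
  run proc-C (needs (2, 0, 0), free (2, 0, 2)); after release of (0, 1, 0) the pool is (2, 1, 2)
  run proc-F (needs (0, 1, 1), free (2, 1, 2)); after release of (2, 3, 3) the pool is (4, 4, 5)
  run proc-D (needs (3, 3, 0), free (4, 4, 5)); after release of (0, 0, 2) the pool is (4, 4, 7)
  run proc-G (needs (0, 3, 7), free (4, 4, 7)); after release of (3, 0, 1) the pool is (7, 4, 8)
  run proc-H (needs (5, 4, 8), free (7, 4, 8)); after release of (0, 2, 1) the pool is (7, 6, 9)
  run proc-B (needs (6, 6, 0), free (7, 6, 9)); after release of (1, 2, 1) the pool is (8, 8, 10)
(3) The exact count: 1 of the possible complete orderings is a safe sequence.


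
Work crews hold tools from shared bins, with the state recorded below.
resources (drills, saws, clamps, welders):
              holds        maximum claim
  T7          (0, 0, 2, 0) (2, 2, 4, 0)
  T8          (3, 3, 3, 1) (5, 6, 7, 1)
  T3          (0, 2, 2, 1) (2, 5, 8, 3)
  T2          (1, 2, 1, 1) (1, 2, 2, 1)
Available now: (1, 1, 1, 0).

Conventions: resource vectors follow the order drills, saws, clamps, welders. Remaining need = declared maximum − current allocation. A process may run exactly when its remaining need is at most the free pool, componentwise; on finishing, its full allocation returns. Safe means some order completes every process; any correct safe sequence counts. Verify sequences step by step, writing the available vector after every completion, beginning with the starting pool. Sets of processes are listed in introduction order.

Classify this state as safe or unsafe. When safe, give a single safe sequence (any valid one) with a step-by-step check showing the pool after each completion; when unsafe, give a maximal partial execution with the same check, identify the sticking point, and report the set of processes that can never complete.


The state is SAFE; one workable sequence: T2, T7, T8, T3.
Key observation: the order's first zero-slack moment is T2 ((0, 0, 1, 0) needed, (1, 1, 1, 0) free — a requested resource with nothing to spare).
Walking it through:
  pool = (1, 1, 1, 0)
  run T2 (needs (0, 0, 1, 0), free (1, 1, 1, 0)); after release of (1, 2, 1, 1) the pool is (2, 3, 2, 1)
  run T7 (needs (2, 2, 2, 0), free (2, 3, 2, 1)); after release of (0, 0, 2, 0) the pool is (2, 3, 4, 1)
  run T8 (needs (2, 3, 4, 0), free (2, 3, 4, 1)); after release of (3, 3, 3, 1) the pool is (5, 6, 7, 2)
  run T3 (needs (2, 3, 6, 2), free (5, 6, 7, 2)); after release of (0, 2, 2, 1) the pool is (5, 8, 9, 3)


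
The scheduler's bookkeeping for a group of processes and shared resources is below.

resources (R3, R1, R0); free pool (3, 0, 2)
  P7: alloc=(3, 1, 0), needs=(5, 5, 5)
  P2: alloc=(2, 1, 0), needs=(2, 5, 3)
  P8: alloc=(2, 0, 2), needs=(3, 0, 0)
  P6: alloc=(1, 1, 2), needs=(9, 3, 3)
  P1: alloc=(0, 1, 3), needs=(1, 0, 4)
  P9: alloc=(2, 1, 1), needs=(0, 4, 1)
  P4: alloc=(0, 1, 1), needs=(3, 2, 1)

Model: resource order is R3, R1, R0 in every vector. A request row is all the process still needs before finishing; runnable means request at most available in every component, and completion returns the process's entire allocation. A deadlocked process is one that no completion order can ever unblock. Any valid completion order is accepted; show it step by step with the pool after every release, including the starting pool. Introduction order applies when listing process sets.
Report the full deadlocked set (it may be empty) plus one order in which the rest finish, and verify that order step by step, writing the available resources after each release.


Deadlocked set: P7, P2, P6, P9 and P4.
Key observation: R1 is the bottleneck — with P8, P1 done the pool holds (5, 1, 7), short of every remaining need.
The rest can finish in the order P8, P1. Step-by-step check:
  pool = (3, 0, 2)
  P8 needs (3, 0, 0) <= (3, 0, 2) -> finishes; pool += (2, 0, 2) = (5, 0, 4)
  P1 needs (1, 0, 4) <= (5, 0, 4) -> finishes; pool += (0, 1, 3) = (5, 1, 7)
The stuck group stays short no matter what:
  P7 cannot run: need (5, 5, 5) vs free (5, 1, 7) (insufficient R1)
  P2 cannot run: need (2, 5, 3) vs free (5, 1, 7) (insufficient R1)
  P6 cannot run: need (9, 3, 3) vs free (5, 1, 7) (insufficient R3 and R1)
  P9 cannot run: need (0, 4, 1) vs free (5, 1, 7) (insufficient R1)
  P4 cannot run: need (3, 2, 1) vs free (5, 1, 7) (insufficient R1)


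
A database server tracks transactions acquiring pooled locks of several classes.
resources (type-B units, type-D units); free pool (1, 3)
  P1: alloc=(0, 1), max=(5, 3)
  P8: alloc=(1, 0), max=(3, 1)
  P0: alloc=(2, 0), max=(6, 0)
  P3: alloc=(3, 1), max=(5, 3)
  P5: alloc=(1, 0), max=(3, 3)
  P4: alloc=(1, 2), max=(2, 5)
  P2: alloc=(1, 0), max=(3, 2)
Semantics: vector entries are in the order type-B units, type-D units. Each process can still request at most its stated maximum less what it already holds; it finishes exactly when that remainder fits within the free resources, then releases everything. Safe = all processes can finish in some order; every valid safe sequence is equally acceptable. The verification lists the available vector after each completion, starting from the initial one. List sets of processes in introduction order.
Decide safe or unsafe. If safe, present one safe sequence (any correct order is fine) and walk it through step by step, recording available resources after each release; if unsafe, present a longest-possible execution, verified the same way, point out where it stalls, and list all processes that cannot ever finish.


SAFE. One safe sequence: P4, P8, P5, P2, P0, P3, P1.
Key observation: P4 marks the first exact bind of the order: its need (1, 3) fits the free (1, 3) with zero slack on a requested resource.
Verifying each step:
  pool = (1, 3)
  P4 needs (1, 3) <= (1, 3) -> finishes; pool += (1, 2) = (2, 5)
  P8 needs (2, 1) <= (2, 5) -> finishes; pool += (1, 0) = (3, 5)
  P5 needs (2, 3) <= (3, 5) -> finishes; pool += (1, 0) = (4, 5)
  P2 needs (2, 2) <= (4, 5) -> finishes; pool += (1, 0) = (5, 5)
  P0 needs (4, 0) <= (5, 5) -> finishes; pool += (2, 0) = (7, 5)
  P3 needs (2, 2) <= (7, 5) -> finishes; pool += (3, 1) = (10, 6)
  P1 needs (5, 2) <= (10, 6) -> finishes; pool += (0, 1) = (10, 7)


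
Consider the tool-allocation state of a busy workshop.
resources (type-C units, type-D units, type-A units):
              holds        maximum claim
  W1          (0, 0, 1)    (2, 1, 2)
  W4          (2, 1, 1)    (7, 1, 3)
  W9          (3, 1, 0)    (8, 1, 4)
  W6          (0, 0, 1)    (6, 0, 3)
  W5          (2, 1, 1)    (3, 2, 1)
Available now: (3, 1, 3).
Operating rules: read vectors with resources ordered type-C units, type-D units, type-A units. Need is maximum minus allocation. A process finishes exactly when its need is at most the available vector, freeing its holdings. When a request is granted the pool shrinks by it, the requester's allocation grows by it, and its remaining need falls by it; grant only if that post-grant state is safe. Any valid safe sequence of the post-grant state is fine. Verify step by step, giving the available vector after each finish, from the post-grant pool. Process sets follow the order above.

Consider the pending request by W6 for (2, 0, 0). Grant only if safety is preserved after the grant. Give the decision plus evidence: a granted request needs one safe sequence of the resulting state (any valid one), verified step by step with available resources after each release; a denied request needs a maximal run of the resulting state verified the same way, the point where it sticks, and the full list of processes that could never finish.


DENY — the pretend-granted state is unsafe.
Key observation: after W5, W1 complete, (3, 2, 5) is the best the pool ever gets, yet each leftover process wants more type-C units.
On the post-grant state, W5, W1 is a maximal run — nothing extends it. Verifying each step:
  pool = (1, 1, 3)
  W5 needs (1, 1, 0) <= (1, 1, 3) -> finishes; pool += (2, 1, 1) = (3, 2, 4)
  W1 needs (2, 1, 1) <= (3, 2, 4) -> finishes; pool += (0, 0, 1) = (3, 2, 5)
  W4 cannot run: need (5, 0, 2) vs free (3, 2, 5) (insufficient type-C units)
  W9 cannot run: need (5, 0, 4) vs free (3, 2, 5) (insufficient type-C units)
  W6 cannot run: need (4, 0, 2) vs free (3, 2, 5) (insufficient type-C units)
Post-grant, the permanently blocked set is W4, W9 and W6.


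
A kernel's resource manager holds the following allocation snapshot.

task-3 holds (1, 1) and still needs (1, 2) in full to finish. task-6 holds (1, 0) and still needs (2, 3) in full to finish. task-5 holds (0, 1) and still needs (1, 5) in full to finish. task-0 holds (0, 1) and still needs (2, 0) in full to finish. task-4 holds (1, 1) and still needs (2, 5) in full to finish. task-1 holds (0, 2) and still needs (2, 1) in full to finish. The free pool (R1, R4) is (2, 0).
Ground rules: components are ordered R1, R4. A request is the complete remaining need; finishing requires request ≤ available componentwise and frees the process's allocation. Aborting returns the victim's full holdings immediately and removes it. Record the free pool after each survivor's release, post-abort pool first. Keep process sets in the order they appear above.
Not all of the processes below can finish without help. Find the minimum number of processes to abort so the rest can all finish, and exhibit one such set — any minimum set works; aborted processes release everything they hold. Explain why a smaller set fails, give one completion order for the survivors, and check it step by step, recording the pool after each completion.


Minimum abort set: task-4.
Key observation: before aborting task-4, task-5 was permanently blocked — no order could ever run it; afterwards it completes at step 5.
Why nothing smaller works: aborting no one leaves the state deadlocked as given.
One survivor order: task-0, task-1, task-6, task-3, task-5. Check, step by step (post-abort pool first):
  pool = (3, 1)
  run task-0 (needs (2, 0), free (3, 1)); after release of (0, 1) the pool is (3, 2)
  run task-1 (needs (2, 1), free (3, 2)); after release of (0, 2) the pool is (3, 4)
  run task-6 (needs (2, 3), free (3, 4)); after release of (1, 0) the pool is (4, 4)
  run task-3 (needs (1, 2), free (4, 4)); after release of (1, 1) the pool is (5, 5)
  run task-5 (needs (1, 5), free (5, 5)); after release of (0, 1) the pool is (5, 6)


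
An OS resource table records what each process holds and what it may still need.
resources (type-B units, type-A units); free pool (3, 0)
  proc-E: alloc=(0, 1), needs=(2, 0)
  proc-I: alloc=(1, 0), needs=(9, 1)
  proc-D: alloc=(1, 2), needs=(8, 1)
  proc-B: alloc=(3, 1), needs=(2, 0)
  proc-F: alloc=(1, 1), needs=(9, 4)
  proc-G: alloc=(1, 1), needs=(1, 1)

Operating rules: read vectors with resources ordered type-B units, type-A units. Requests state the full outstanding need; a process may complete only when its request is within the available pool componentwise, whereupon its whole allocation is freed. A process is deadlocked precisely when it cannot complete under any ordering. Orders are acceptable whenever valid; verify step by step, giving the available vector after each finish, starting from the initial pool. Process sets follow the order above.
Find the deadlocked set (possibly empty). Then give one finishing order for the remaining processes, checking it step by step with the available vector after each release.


Deadlocked: proc-I, proc-D and proc-F.
Key observation: the wall is type-B units: completing proc-E, proc-G, proc-B brings the pool only to (7, 3), and all the rest need more.
One completion order for the rest: proc-E, proc-G, proc-B. Walking it through:
  pool = (3, 0)
  proc-E: need (2, 0) fits (3, 0); releases (0, 1), pool now (3, 1)
  proc-G: need (1, 1) fits (3, 1); releases (1, 1), pool now (4, 2)
  proc-B: need (2, 0) fits (4, 2); releases (3, 1), pool now (7, 3)
The blocked processes can never fit:
  blocked: proc-I wants (9, 1), pool (7, 3) — not enough type-B units
  blocked: proc-D wants (8, 1), pool (7, 3) — not enough type-B units
  blocked: proc-F wants (9, 4), pool (7, 3) — not enough type-B units and type-A units


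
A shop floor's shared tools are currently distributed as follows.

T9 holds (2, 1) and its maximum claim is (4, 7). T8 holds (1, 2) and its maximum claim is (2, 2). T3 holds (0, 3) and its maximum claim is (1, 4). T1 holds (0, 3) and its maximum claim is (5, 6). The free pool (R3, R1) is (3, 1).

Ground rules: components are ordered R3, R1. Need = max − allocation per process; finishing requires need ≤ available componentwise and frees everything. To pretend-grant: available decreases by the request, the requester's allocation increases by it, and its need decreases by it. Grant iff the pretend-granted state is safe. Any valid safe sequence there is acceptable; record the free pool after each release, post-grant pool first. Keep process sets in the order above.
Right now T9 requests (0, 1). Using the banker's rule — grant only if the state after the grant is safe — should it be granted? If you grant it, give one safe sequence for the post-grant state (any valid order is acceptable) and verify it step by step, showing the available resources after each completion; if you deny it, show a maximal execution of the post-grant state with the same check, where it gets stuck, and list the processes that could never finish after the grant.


GRANT — the state after the grant stays safe, e.g. via T8, T3, T9, T1.
Key observation: (3, 0) free after granting still covers T8 first, and each release covers the next.
Step-by-step check of the post-grant state:
  pool = (3, 0)
  T8 needs (1, 0) <= (3, 0) -> finishes; pool += (1, 2) = (4, 2)
  T3 needs (1, 1) <= (4, 2) -> finishes; pool += (0, 3) = (4, 5)
  T9 needs (2, 5) <= (4, 5) -> finishes; pool += (2, 2) = (6, 7)
  T1 needs (5, 3) <= (6, 7) -> finishes; pool += (0, 3) = (6, 10)


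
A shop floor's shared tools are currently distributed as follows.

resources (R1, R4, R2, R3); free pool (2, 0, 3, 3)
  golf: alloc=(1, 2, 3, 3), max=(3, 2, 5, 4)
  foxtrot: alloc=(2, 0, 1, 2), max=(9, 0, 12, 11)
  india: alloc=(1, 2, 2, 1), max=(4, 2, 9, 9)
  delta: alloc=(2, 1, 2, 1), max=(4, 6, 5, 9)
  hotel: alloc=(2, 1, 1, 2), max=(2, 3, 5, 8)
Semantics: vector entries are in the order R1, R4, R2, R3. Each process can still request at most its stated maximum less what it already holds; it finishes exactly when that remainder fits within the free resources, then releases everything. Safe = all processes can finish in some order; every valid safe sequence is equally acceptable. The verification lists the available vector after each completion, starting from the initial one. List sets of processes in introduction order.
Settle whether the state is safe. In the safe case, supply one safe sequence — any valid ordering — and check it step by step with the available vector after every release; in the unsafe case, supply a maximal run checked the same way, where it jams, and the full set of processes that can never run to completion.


SAFE. One safe sequence: golf, hotel, india, delta, foxtrot.
Key observation: golf is the earliest step where a requested resource binds exactly: need (2, 0, 2, 1), pool (2, 0, 3, 3) at its turn.
Step-by-step check:
  pool = (2, 0, 3, 3)
  golf: need (2, 0, 2, 1) fits (2, 0, 3, 3); releases (1, 2, 3, 3), pool now (3, 2, 6, 6)
  hotel: need (0, 2, 4, 6) fits (3, 2, 6, 6); releases (2, 1, 1, 2), pool now (5, 3, 7, 8)
  india: need (3, 0, 7, 8) fits (5, 3, 7, 8); releases (1, 2, 2, 1), pool now (6, 5, 9, 9)
  delta: need (2, 5, 3, 8) fits (6, 5, 9, 9); releases (2, 1, 2, 1), pool now (8, 6, 11, 10)
  foxtrot: need (7, 0, 11, 9) fits (8, 6, 11, 10); releases (2, 0, 1, 2), pool now (10, 6, 12, 12)


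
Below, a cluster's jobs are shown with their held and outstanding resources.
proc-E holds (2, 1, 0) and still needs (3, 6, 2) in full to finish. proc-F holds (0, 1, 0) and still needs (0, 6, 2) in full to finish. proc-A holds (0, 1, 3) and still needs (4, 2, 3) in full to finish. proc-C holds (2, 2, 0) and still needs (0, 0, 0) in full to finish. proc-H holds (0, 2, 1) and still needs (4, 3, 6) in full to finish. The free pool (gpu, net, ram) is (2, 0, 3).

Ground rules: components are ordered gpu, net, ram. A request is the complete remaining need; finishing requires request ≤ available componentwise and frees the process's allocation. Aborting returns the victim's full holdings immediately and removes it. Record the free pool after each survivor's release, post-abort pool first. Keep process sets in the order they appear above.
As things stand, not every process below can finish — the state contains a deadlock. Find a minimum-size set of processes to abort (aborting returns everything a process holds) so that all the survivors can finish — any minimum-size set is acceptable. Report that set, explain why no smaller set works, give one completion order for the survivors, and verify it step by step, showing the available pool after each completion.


The answer: abort proc-F.
Key observation: proc-E was stuck for good until proc-F gave back (0, 1, 0); in the order shown it finishes at step 4.
No smaller set exists: with zero aborts the deadlock remains.
Survivors finish in the order: proc-C, proc-A, proc-H, proc-E. Check, step by step (pool after the aborts first):
  pool = (2, 1, 3)
  proc-C needs (0, 0, 0) <= (2, 1, 3) -> finishes; pool += (2, 2, 0) = (4, 3, 3)
  proc-A needs (4, 2, 3) <= (4, 3, 3) -> finishes; pool += (0, 1, 3) = (4, 4, 6)
  proc-H needs (4, 3, 6) <= (4, 4, 6) -> finishes; pool += (0, 2, 1) = (4, 6, 7)
  proc-E needs (3, 6, 2) <= (4, 6, 7) -> finishes; pool += (2, 1, 0) = (6, 7, 7)


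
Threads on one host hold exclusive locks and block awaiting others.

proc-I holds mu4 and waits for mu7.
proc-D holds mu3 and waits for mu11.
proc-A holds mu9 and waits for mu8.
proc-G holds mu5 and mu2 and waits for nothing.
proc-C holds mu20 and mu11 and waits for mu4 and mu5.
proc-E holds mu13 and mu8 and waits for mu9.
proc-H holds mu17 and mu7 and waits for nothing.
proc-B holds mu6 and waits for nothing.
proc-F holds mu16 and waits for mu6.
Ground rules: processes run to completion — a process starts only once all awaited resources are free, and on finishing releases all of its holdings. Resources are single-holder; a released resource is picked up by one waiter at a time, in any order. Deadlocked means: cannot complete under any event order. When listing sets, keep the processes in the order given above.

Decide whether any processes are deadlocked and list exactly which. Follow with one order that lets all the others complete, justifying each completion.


Deadlocked: proc-A and proc-E.
Key observation: the wait chain closes on itself along proc-A -> proc-E -> proc-A; no other process is dragged down with it.
One completion order for the rest: proc-B, proc-F, proc-G, proc-H, proc-I, proc-C, proc-D.
Step-by-step check:
  proc-B waits on nothing -> runs at once and releases mu6
  proc-F waits on mu6 — all released -> runs and releases mu16
  proc-G waits on nothing -> runs at once and releases mu5 and mu2
  proc-H waits on nothing -> runs at once and releases mu17 and mu7
  proc-I waits on mu7 — all released -> runs and releases mu4
  proc-C waits on mu4 and mu5 — all released -> runs and releases mu20 and mu11
  proc-D waits on mu11 — all released -> runs and releases mu3


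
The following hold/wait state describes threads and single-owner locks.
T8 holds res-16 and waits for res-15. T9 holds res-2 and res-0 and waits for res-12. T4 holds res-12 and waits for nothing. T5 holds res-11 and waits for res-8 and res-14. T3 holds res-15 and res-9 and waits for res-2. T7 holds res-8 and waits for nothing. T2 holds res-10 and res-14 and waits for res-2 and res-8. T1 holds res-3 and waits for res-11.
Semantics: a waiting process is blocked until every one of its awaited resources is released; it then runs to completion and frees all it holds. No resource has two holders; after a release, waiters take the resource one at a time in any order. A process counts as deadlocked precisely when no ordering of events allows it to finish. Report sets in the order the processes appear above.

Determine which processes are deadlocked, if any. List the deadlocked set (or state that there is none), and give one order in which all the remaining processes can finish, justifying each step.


The deadlocked set is empty.
Key observation: the waits form no ring: some process can always run, and its releases unblock the others one by one.
The rest can finish in the order T4, T9, T7, T2, T5, T3, T8, T1.
Verifying each step:
  T4 waits on nothing -> runs at once and releases res-12
  T9: everything it awaited (res-12) is free; runs, freeing res-2 and res-0
  T7 waits on nothing -> runs at once and releases res-8
  T2: everything it awaited (res-2 and res-8) is free; runs, freeing res-10 and res-14
  T5: everything it awaited (res-8 and res-14) is free; runs, freeing res-11
  T3: everything it awaited (res-2) is free; runs, freeing res-15 and res-9
  T8: everything it awaited (res-15) is free; runs, freeing res-16
  T1: everything it awaited (res-11) is free; runs, freeing res-3


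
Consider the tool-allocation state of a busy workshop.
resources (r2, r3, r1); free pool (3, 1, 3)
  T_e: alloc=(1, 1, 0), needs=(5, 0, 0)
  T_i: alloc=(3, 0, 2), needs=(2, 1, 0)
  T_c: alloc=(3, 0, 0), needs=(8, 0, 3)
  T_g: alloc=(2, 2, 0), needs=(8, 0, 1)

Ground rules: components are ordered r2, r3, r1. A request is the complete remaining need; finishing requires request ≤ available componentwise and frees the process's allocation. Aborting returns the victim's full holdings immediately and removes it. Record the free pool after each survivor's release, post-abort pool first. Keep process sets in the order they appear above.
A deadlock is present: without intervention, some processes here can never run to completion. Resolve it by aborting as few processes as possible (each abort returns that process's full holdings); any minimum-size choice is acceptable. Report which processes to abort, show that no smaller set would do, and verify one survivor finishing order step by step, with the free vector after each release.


Abort T_c.
Key observation: T_g could never have finished before the abort; with (3, 0, 0) returned by T_c, it fits at step 2.
Minimality: the empty abort set fails — the state is deadlocked as it stands.
Survivors finish in the order: T_i, T_g, T_e. Step-by-step check (pool after the aborts first):
  pool = (6, 1, 3)
  run T_i (needs (2, 1, 0), free (6, 1, 3)); after release of (3, 0, 2) the pool is (9, 1, 5)
  run T_g (needs (8, 0, 1), free (9, 1, 5)); after release of (2, 2, 0) the pool is (11, 3, 5)
  run T_e (needs (5, 0, 0), free (11, 3, 5)); after release of (1, 1, 0) the pool is (12, 4, 5)


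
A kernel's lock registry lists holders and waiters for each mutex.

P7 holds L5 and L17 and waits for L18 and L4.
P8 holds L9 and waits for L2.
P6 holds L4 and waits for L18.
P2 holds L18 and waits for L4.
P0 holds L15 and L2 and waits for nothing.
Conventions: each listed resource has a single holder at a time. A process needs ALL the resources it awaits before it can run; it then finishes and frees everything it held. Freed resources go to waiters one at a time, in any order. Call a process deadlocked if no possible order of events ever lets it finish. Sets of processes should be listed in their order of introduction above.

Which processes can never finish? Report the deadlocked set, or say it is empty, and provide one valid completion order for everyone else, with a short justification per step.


Deadlocked set: P7, P6 and P2.
Key observation: nobody on the ring P6 -> P2 -> P6 can start until another member finishes, which never happens; P7 waits into the deadlock from upstream.
The rest can finish in the order P0, P8.
Verifying each step:
  run P0 (it waits on nothing); releases L15 and L2
  P8: everything it awaited (L2) is free; runs, freeing L9


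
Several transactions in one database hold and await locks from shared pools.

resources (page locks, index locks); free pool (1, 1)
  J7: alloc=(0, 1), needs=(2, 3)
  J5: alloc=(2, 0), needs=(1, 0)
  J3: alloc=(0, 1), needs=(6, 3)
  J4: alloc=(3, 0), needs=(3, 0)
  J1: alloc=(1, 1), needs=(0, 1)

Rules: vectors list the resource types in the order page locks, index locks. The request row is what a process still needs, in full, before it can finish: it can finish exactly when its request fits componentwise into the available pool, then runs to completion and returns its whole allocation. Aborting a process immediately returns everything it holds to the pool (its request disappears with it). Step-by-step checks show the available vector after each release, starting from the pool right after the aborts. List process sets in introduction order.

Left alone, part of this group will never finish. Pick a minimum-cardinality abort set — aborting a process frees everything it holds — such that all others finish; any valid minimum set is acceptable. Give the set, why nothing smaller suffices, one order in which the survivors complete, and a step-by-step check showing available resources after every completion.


Minimum abort set: J3.
Key observation: before aborting J3, J7 was permanently blocked — no order could ever run it; afterwards it completes at step 3.
No smaller set exists: with zero aborts the deadlock remains.
Survivors finish in the order: J5, J1, J7, J4. Walking it through (pool after the aborts first):
  pool = (1, 2)
  run J5 (needs (1, 0), free (1, 2)); after release of (2, 0) the pool is (3, 2)
  run J1 (needs (0, 1), free (3, 2)); after release of (1, 1) the pool is (4, 3)
  run J7 (needs (2, 3), free (4, 3)); after release of (0, 1) the pool is (4, 4)
  run J4 (needs (3, 0), free (4, 4)); after release of (3, 0) the pool is (7, 4)


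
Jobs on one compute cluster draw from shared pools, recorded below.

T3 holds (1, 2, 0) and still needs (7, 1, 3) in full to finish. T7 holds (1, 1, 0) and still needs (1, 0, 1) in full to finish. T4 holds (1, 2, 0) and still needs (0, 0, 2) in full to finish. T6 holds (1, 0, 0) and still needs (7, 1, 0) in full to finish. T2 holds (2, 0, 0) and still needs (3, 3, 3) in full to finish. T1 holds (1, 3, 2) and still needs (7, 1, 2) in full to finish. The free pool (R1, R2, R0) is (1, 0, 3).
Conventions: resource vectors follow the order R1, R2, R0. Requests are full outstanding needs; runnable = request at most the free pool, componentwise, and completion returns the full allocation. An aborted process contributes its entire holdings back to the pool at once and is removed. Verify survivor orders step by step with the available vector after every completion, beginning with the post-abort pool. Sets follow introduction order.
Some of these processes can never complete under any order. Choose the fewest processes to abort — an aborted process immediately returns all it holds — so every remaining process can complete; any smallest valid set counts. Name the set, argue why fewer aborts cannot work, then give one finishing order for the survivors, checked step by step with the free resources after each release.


Minimum abort set: T6 and T1.
Key observation: T3 had no path to completion before; after the abort of T6 and T1 ((2, 3, 2) returned), step 4 is where it fits.
No one abort is enough; case by case: T3 alone leaves T6 blocked (short on R1); T7 alone leaves T3 blocked (short on R1); T4 alone leaves T3 blocked (short on R1); T6 alone leaves T3 blocked (short on R1); T2 alone leaves T3 blocked (short on R1); T1 alone leaves T3 blocked (short on R1).
The survivors complete as T2, T4, T7, T3. Walking it through (starting from the post-abort pool):
  pool = (3, 3, 5)
  run T2 (needs (3, 3, 3), free (3, 3, 5)); after release of (2, 0, 0) the pool is (5, 3, 5)
  run T4 (needs (0, 0, 2), free (5, 3, 5)); after release of (1, 2, 0) the pool is (6, 5, 5)
  run T7 (needs (1, 0, 1), free (6, 5, 5)); after release of (1, 1, 0) the pool is (7, 6, 5)
  run T3 (needs (7, 1, 3), free (7, 6, 5)); after release of (1, 2, 0) the pool is (8, 8, 5)


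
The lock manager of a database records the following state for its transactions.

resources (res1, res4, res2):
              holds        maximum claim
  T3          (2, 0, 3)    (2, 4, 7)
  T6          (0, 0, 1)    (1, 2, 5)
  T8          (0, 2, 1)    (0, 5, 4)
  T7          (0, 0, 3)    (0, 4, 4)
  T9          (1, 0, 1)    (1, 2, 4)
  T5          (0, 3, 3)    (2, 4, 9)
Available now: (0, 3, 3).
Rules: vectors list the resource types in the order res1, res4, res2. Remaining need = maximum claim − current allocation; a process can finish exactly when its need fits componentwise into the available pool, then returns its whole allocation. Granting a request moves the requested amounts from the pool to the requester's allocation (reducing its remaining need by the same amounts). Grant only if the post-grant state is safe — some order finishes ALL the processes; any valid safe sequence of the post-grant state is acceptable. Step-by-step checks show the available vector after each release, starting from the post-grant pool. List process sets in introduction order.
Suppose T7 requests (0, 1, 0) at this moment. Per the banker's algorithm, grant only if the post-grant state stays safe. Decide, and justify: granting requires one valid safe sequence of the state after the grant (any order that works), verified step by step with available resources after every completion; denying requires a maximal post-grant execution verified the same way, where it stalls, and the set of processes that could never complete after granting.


DENY: after the grant no complete ordering would exist.
Key observation: after T9, T6 the pool peaks at (1, 2, 5), and each blocked process is short somewhere: T3 on res4; T8 on res4; T7 on res4; T5 on res1, res2.
Pretend the grant happened; the run T9, T6 goes as far as possible. Walking it through:
  pool = (0, 2, 3)
  T9 needs (0, 2, 3) <= (0, 2, 3) -> finishes; pool += (1, 0, 1) = (1, 2, 4)
  T6 needs (1, 2, 4) <= (1, 2, 4) -> finishes; pool += (0, 0, 1) = (1, 2, 5)
  blocked: T3 wants (0, 4, 4), pool (1, 2, 5) — not enough res4
  blocked: T8 wants (0, 3, 3), pool (1, 2, 5) — not enough res4
  blocked: T7 wants (0, 3, 1), pool (1, 2, 5) — not enough res4
  blocked: T5 wants (2, 1, 6), pool (1, 2, 5) — not enough res1 and res2
Had the request been granted, T3, T8, T7 and T5 could never finish.


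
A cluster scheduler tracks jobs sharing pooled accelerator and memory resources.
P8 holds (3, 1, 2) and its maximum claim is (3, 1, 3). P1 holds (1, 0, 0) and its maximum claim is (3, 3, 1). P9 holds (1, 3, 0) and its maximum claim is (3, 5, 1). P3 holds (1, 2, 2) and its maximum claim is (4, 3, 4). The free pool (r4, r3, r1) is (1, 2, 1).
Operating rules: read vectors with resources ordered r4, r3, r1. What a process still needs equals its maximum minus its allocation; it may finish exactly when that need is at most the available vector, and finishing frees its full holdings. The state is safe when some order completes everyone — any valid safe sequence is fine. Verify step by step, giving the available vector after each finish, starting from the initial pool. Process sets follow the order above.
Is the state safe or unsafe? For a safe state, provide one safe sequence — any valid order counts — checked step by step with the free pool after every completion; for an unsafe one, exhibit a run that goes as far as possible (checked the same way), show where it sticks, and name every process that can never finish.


SAFE, for example via the order P8, P3, P9, P1.
Key observation: the first exact fit in this order is P8 — it needs (0, 0, 1) with (1, 2, 1) free, meeting a requested resource to the last unit.
Verifying each step:
  pool = (1, 2, 1)
  P8: need (0, 0, 1) fits (1, 2, 1); releases (3, 1, 2), pool now (4, 3, 3)
  P3: need (3, 1, 2) fits (4, 3, 3); releases (1, 2, 2), pool now (5, 5, 5)
  P9: need (2, 2, 1) fits (5, 5, 5); releases (1, 3, 0), pool now (6, 8, 5)
  P1: need (2, 3, 1) fits (6, 8, 5); releases (1, 0, 0), pool now (7, 8, 5)


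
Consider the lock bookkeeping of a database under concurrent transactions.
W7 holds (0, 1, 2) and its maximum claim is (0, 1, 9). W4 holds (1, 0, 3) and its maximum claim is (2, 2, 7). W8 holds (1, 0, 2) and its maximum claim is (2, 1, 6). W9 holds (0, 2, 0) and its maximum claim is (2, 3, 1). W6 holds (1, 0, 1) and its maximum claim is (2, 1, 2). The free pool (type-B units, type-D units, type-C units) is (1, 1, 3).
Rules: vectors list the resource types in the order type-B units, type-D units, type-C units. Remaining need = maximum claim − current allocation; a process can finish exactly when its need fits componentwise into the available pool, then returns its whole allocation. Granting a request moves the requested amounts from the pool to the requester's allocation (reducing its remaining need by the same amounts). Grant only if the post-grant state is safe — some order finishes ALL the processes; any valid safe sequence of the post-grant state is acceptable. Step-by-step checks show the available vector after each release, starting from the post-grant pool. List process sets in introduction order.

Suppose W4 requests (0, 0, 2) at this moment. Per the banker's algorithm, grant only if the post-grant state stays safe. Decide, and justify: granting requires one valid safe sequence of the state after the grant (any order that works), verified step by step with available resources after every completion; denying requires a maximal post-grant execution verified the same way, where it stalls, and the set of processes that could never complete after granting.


GRANT. The post-grant state is safe; one safe sequence: W6, W9, W4, W8, W7.
Key observation: the grant leaves (1, 1, 1) free — enough for W6, whose release restarts the cascade.
Verifying the post-grant state step by step:
  pool = (1, 1, 1)
  run W6 (needs (1, 1, 1), free (1, 1, 1)); after release of (1, 0, 1) the pool is (2, 1, 2)
  run W9 (needs (2, 1, 1), free (2, 1, 2)); after release of (0, 2, 0) the pool is (2, 3, 2)
  run W4 (needs (1, 2, 2), free (2, 3, 2)); after release of (1, 0, 5) the pool is (3, 3, 7)
  run W8 (needs (1, 1, 4), free (3, 3, 7)); after release of (1, 0, 2) the pool is (4, 3, 9)
  run W7 (needs (0, 0, 7), free (4, 3, 9)); after release of (0, 1, 2) the pool is (4, 4, 11)


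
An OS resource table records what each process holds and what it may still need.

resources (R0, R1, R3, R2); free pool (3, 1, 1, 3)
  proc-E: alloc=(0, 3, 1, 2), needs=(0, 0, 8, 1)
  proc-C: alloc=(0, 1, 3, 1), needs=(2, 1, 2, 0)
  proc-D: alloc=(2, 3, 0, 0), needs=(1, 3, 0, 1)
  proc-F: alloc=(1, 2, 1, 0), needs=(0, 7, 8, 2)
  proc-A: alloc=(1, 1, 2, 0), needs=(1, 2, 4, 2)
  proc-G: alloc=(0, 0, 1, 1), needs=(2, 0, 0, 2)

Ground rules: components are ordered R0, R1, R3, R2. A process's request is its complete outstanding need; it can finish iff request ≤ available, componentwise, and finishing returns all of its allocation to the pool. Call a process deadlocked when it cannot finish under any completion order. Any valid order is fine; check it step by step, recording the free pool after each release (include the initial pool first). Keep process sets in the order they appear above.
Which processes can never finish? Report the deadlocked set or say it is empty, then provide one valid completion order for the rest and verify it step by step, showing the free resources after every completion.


Deadlocked set: proc-E and proc-F.
Key observation: the pool after proc-G, proc-C, proc-A, proc-D is (6, 6, 7, 5); every surviving request exceeds it in R3, so progress ends there.
A valid finishing order for the others: proc-G, proc-C, proc-A, proc-D. Step-by-step check:
  pool = (3, 1, 1, 3)
  proc-G needs (2, 0, 0, 2) <= (3, 1, 1, 3) -> finishes; pool += (0, 0, 1, 1) = (3, 1, 2, 4)
  proc-C needs (2, 1, 2, 0) <= (3, 1, 2, 4) -> finishes; pool += (0, 1, 3, 1) = (3, 2, 5, 5)
  proc-A needs (1, 2, 4, 2) <= (3, 2, 5, 5) -> finishes; pool += (1, 1, 2, 0) = (4, 3, 7, 5)
  proc-D needs (1, 3, 0, 1) <= (4, 3, 7, 5) -> finishes; pool += (2, 3, 0, 0) = (6, 6, 7, 5)
The blocked processes can never fit:
  blocked: proc-E wants (0, 0, 8, 1), pool (6, 6, 7, 5) — not enough R3
  blocked: proc-F wants (0, 7, 8, 2), pool (6, 6, 7, 5) — not enough R1 and R3


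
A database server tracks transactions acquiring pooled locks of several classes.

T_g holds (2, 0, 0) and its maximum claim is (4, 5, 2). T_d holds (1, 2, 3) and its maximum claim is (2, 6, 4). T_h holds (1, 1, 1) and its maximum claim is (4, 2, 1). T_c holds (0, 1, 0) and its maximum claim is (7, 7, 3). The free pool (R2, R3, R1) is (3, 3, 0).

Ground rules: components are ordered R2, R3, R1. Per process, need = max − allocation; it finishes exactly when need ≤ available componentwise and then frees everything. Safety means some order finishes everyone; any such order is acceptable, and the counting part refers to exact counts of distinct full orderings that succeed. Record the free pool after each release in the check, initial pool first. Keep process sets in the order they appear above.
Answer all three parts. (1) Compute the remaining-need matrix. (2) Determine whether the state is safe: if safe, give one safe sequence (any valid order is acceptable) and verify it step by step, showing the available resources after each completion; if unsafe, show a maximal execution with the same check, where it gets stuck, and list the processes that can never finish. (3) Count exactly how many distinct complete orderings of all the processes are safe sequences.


(1) Outstanding need per process (order R2, R3, R1):
  T_g: (2, 5, 2)
  T_d: (1, 4, 1)
  T_h: (3, 1, 0)
  T_c: (7, 6, 3)
(2) SAFE. One safe sequence: T_h, T_d, T_g, T_c.
Key observation: the first exact fit in this order is T_h — it needs (3, 1, 0) with (3, 3, 0) free, meeting a requested resource to the last unit.
Step-by-step check:
  pool = (3, 3, 0)
  T_h: need (3, 1, 0) fits (3, 3, 0); releases (1, 1, 1), pool now (4, 4, 1)
  T_d: need (1, 4, 1) fits (4, 4, 1); releases (1, 2, 3), pool now (5, 6, 4)
  T_g: need (2, 5, 2) fits (5, 6, 4); releases (2, 0, 0), pool now (7, 6, 4)
  T_c: need (7, 6, 3) fits (7, 6, 4); releases (0, 1, 0), pool now (7, 7, 4)
(3) Exactly 1 of the possible complete orderings is a safe sequence.
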